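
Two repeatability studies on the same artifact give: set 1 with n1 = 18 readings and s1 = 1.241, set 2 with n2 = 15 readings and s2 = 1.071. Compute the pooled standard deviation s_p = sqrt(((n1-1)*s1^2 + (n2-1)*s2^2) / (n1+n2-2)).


s_p = sqrt(((n1-1)*s1^2 + (n2-1)*s2^2) / (n1+n2-2))
numerator = (18-1)*1.241^2 + (15-1)*1.071^2 = 26.181377 + 16.058574 = 42.239951
denominator = 18 + 15 - 2 = 31
s_p^2 = 42.239951 / 31 = 1.3625791
s_p = sqrt(1.3625791) = 1.1673

1.1673


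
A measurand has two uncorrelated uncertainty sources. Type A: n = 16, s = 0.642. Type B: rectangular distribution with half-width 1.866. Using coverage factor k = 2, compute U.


u_A = s / sqrt(n) = 0.642 / sqrt(16) = 0.1605
u_B = half_width / sqrt(3) = 1.866 / sqrt(3) = 1.0773356
uc = sqrt(u_A^2 + u_B^2) = sqrt(0.1605^2 + 1.0773356^2) = 1.0892255
U = k * uc = 2 * 1.0892255
U = 2.1785

2.1785


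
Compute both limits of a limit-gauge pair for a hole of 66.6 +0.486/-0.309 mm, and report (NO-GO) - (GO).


GO = nominal - lower_tol (smallest hole = maximum material condition)
GO = 66.6 - 0.309 = 66.291
NO-GO = nominal + upper_tol (largest hole = least material condition)
NO-GO = 66.6 + 0.486 = 67.086
spread = NO-GO - GO = 67.086 - 66.291 = 0.7950

0.7950


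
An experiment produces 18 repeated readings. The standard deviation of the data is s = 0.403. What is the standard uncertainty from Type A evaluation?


u_A = s / sqrt(n)
u_A = 0.403 / sqrt(18)
u_A = 0.403 / 4.2426407
u_A = 0.0950

0.0950


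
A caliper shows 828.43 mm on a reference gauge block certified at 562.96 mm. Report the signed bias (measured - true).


Systematic error = measured - true
= 828.43 - 562.96
= 265.4700

265.4700


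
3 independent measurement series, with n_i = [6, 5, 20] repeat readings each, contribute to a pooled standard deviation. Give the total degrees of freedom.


nu = sum_i (n_i - 1)
nu = ((6 - 1) + (5 - 1) + (20 - 1))
nu = 5 + 4 + 19
nu = 28

28


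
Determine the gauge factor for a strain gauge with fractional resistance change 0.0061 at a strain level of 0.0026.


GF = (dR/R) / epsilon
= 0.0061 / 0.0026
= 2.3462

2.3462


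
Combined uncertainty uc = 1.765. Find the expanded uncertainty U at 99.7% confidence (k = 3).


U = k * uc
U = 3 * 1.765
U = 5.2950

5.2950


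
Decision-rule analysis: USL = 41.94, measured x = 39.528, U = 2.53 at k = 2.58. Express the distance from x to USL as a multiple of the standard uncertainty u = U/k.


u = U / k = 2.53 / 2.58 = 0.98062016
margin = |USL - x| = |41.94 - 39.528| = 2.412
z = margin / u = 2.412 / 0.98062016
z = 2.4597

2.4597


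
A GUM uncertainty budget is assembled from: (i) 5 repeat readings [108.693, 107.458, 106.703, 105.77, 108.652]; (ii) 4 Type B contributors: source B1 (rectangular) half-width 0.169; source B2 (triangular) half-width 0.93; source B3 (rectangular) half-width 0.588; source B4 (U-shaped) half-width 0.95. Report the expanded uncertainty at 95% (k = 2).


mean = (108.693 + 107.458 + 106.703 + 105.77 + 108.652) / 5 = 107.4552
s = sqrt(sum((x - mean)^2)/(n-1)) = 1.2619618
u_A = s / sqrt(n) = 1.2619618 / sqrt(5) = 0.56436647
u_B1 = 0.169 / sqrt(3) = 0.097572195
u_B2 = 0.93 / sqrt(6) = 0.37967091
u_B3 = 0.588 / sqrt(3) = 0.33948196
u_B4 = 0.95 / sqrt(2) = 0.67175144
uc = sqrt(0.56436647^2 + 0.097572195^2 + 0.37967091^2 + 0.33948196^2 + 0.67175144^2) = 1.0191555
U = k * uc = 2 * 1.0191555
U = 2.0383

2.0383


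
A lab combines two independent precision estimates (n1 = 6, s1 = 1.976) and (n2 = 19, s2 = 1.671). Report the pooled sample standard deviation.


s_p = sqrt(((n1-1)*s1^2 + (n2-1)*s2^2) / (n1+n2-2))
numerator = (6-1)*1.976^2 + (19-1)*1.671^2 = 19.52288 + 50.260338 = 69.783218
denominator = 6 + 19 - 2 = 23
s_p^2 = 69.783218 / 23 = 3.034053
s_p = sqrt(3.034053) = 1.7419

1.7419


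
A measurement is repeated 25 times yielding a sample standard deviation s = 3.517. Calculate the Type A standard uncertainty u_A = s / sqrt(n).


u_A = s / sqrt(n)
u_A = 3.517 / sqrt(25)
u_A = 3.517 / 5
u_A = 0.7034

0.7034


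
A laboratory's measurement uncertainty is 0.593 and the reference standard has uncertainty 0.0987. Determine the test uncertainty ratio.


TUR = u_lab / u_ref
= 0.593 / 0.0987
= 6.0081

6.0081


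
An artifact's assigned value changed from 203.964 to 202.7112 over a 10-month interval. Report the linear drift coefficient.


rate = (v2 - v1) / months
= (202.7112 - 203.964) / 10
= -1.2528 / 10
= -0.1253

-0.1253


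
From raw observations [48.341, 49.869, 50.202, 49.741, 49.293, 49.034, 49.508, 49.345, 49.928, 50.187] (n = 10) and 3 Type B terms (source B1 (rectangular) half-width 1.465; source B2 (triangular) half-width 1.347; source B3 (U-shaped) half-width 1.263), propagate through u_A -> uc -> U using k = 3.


mean = (48.341 + 49.869 + 50.202 + 49.741 + 49.293 + 49.034 + 49.508 + 49.345 + 49.928 + 50.187) / 10 = 49.5448
s = sqrt(sum((x - mean)^2)/(n-1)) = 0.57247063
u_A = s / sqrt(n) = 0.57247063 / sqrt(10) = 0.18103111
u_B1 = 1.465 / sqrt(3) = 0.84581814
u_B2 = 1.347 / sqrt(6) = 0.54991045
u_B3 = 1.263 / sqrt(2) = 0.89307586
uc = sqrt(0.18103111^2 + 0.84581814^2 + 0.54991045^2 + 0.89307586^2) = 1.3594729
U = k * uc = 3 * 1.3594729
U = 4.0784

4.0784


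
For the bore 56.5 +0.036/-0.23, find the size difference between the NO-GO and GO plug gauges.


GO = nominal - lower_tol (smallest hole = maximum material condition)
GO = 56.5 - 0.23 = 56.27
NO-GO = nominal + upper_tol (largest hole = least material condition)
NO-GO = 56.5 + 0.036 = 56.536
spread = NO-GO - GO = 56.536 - 56.27 = 0.2660

0.2660


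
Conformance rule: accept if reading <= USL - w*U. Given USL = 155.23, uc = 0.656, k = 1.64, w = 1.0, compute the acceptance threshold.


U = k * uc = 1.64 * 0.656 = 1.07584
guard band g = w * U = 1.0 * 1.07584 = 1.07584
AL = USL - g = 155.23 - 1.07584
AL = 154.1542

154.1542


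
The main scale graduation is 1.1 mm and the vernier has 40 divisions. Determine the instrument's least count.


LC = MSD / n_div
= 1.1 / 40
= 0.0275

0.0275


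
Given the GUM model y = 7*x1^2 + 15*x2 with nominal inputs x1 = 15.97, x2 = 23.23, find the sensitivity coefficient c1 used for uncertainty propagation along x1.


y = 7*x1^2 + 15*x2
dy/dx1 = 2*7*x1
Evaluate at x1 = 15.97: c1 = 14 * 15.97
c1 = 223.5800

223.5800


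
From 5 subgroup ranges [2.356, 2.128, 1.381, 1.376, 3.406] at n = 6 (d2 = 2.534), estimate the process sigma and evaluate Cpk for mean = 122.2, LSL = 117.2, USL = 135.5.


R_bar = (2.356 + 2.128 + 1.381 + 1.376 + 3.406) / 5 = 2.1294
sigma = R_bar / d2 = 2.1294 / 2.534 = 0.84033149
Cp = (USL - LSL)/(6*sigma) = (135.5 - 117.2)/(6*0.84033149) = 3.6295
Cpu = (135.5 - 122.2)/(3*0.84033149) = 5.2757
Cpl = (122.2 - 117.2)/(3*0.84033149) = 1.9833
Cpk = min(Cpu, Cpl) = 1.9833

1.9833


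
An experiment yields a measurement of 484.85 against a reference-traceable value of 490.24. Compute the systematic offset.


Systematic error = measured - true
= 484.85 - 490.24
= -5.3900

-5.3900


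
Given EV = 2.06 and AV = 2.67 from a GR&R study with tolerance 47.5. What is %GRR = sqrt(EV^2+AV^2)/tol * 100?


GRR = sqrt(EV^2 + AV^2) = sqrt(2.06^2 + 2.67^2) = 3.3723137
%GRR = GRR / tol * 100 = 3.3723137 / 47.5 * 100
%GRR = 7.0996

7.0996


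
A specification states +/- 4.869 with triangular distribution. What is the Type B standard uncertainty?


u_B = half_width / sqrt(6)
u_B = 4.869 / 2.4494897
u_B = 1.9878

1.9878


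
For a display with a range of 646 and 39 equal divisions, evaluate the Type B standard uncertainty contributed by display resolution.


resolution = range / divisions
resolution = 646 / 39 = 16.564103
u_res = resolution / (2*sqrt(3))
u_res = 16.564103 / 3.4641016
u_res = 4.7816

4.7816


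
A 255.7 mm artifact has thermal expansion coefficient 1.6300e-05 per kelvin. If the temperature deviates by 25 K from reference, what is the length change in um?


dL = L * alpha * dT
= 255.7 * 1.6300e-05 * 25
= 0.1041977 mm
dL_um = 0.1041977 * 1000 = 104.1977 um

104.1977


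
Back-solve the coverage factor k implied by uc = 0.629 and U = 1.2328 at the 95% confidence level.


k = U / uc
k = 1.2328 / 0.629
k = 1.96

1.96


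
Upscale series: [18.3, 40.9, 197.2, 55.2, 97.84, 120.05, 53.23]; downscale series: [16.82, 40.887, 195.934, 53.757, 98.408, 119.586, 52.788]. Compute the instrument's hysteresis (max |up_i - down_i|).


|18.3 - 16.82| = 1.4800
|40.9 - 40.887| = 0.0130
|197.2 - 195.934| = 1.2660
|55.2 - 53.757| = 1.4430
|97.84 - 98.408| = 0.5680
|120.05 - 119.586| = 0.4640
|53.23 - 52.788| = 0.4420
hysteresis = max(diffs) = 1.4800

1.4800


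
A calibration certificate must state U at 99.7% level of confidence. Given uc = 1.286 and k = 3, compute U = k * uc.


U = k * uc
U = 3 * 1.286
U = 3.8580

3.8580


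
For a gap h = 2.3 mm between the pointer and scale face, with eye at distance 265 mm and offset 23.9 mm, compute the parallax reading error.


error = h * offset / d
= 2.3 * 23.9 / 265
= 0.2074

0.2074


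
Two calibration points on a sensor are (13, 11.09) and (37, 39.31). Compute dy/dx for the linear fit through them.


slope = (y2 - y1) / (x2 - x1)
= (39.31 - 11.09) / (37 - 13)
= 28.2200 / 24
= 1.1758

1.1758


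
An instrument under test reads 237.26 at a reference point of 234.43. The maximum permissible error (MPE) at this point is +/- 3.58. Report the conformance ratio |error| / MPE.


e = indication - reference = 237.26 - 234.43 = 2.8300
|e| = 2.8300
ratio = |e| / MPE = 2.8300 / 3.58
ratio = 0.7905

0.7905


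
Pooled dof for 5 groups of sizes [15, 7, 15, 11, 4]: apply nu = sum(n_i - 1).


nu = sum_i (n_i - 1)
nu = ((15 - 1) + (7 - 1) + (15 - 1) + (11 - 1) + (4 - 1))
nu = 14 + 6 + 14 + 10 + 3
nu = 47

47


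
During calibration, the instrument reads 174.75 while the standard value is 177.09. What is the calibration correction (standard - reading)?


Correction = standard - reading
= 177.09 - 174.75
= 2.3400

2.3400


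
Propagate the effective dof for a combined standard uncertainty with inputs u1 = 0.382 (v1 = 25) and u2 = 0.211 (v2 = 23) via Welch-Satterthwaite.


uc = sqrt(u1^2 + u2^2) = sqrt(0.382^2 + 0.211^2) = 0.43640005
v_eff = uc^4 / (u1^4/v1 + u2^4/v2)
= 0.43640005^4 / (0.382^4/25 + 0.211^4/23)
= 0.036269299 / 0.00093793166
v_eff = 38.6694

38.6694


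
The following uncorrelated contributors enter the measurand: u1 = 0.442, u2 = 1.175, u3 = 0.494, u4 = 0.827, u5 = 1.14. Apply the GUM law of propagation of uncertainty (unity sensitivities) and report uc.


uc = sqrt(0.442^2 + 1.175^2 + 0.494^2 + 0.827^2 + 1.14^2)
uc = sqrt(3.803554)
uc = 1.9503

1.9503


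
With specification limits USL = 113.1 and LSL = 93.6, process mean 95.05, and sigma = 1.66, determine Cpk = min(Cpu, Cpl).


Cpu = (USL - mean) / (3*sigma) = (113.1 - 95.05) / (3*1.66) = 3.6245
Cpl = (mean - LSL) / (3*sigma) = (95.05 - 93.6) / (3*1.66) = 0.2912
Cpk = min(Cpu, Cpl) = 0.2912

0.2912


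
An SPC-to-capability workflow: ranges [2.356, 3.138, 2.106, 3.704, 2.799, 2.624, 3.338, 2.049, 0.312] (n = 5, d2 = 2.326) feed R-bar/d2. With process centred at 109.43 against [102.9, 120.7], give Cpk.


R_bar = (2.356 + 3.138 + 2.106 + 3.704 + 2.799 + 2.624 + 3.338 + 2.049 + 0.312) / 9 = 2.4917778
sigma = R_bar / d2 = 2.4917778 / 2.326 = 1.0712716
Cp = (USL - LSL)/(6*sigma) = (120.7 - 102.9)/(6*1.0712716) = 2.7693
Cpu = (120.7 - 109.43)/(3*1.0712716) = 3.5067
Cpl = (109.43 - 102.9)/(3*1.0712716) = 2.0319
Cpk = min(Cpu, Cpl) = 2.0319

2.0319


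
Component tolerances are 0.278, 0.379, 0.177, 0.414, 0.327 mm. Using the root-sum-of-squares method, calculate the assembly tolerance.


RSS = sqrt(0.278^2 + 0.379^2 + 0.177^2 + 0.414^2 + 0.327^2)
= sqrt(0.530579)
= 0.7284

0.7284


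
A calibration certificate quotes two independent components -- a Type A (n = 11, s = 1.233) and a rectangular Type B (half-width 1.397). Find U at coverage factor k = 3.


u_A = s / sqrt(n) = 1.233 / sqrt(11) = 0.37176349
u_B = half_width / sqrt(3) = 1.397 / sqrt(3) = 0.80655833
uc = sqrt(u_A^2 + u_B^2) = sqrt(0.37176349^2 + 0.80655833^2) = 0.88811285
U = k * uc = 3 * 0.88811285
U = 2.6643

2.6643


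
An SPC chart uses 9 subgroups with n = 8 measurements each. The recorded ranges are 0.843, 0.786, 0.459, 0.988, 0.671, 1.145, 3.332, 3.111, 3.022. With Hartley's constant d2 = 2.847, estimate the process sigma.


R_bar = (0.843 + 0.786 + 0.459 + 0.988 + 0.671 + 1.145 + 3.332 + 3.111 + 3.022) / 9
R_bar = 14.357 / 9 = 1.5952222
sigma_hat = R_bar / d2 = 1.5952222 / 2.847 = 0.5603

0.5603


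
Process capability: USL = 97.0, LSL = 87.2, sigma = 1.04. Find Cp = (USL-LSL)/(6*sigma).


Cp = (USL - LSL) / (6 * sigma)
= (97.0 - 87.2) / (6 * 1.04)
= 9.8000 / 6.2400
= 1.5705

1.5705


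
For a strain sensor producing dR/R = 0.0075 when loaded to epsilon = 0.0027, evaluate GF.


GF = (dR/R) / epsilon
= 0.0075 / 0.0027
= 2.7778

2.7778


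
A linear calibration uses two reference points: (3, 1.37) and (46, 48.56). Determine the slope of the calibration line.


slope = (y2 - y1) / (x2 - x1)
= (48.56 - 1.37) / (46 - 3)
= 47.1900 / 43
= 1.0974

1.0974


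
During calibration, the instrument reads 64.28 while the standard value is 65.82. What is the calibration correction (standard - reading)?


Correction = standard - reading
= 65.82 - 64.28
= 1.5400

1.5400


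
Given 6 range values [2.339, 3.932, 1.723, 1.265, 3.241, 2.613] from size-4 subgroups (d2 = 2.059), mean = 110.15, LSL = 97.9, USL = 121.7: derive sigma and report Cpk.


R_bar = (2.339 + 3.932 + 1.723 + 1.265 + 3.241 + 2.613) / 6 = 2.5188333
sigma = R_bar / d2 = 2.5188333 / 2.059 = 1.2233285
Cp = (USL - LSL)/(6*sigma) = (121.7 - 97.9)/(6*1.2233285) = 3.2425
Cpu = (121.7 - 110.15)/(3*1.2233285) = 3.1472
Cpl = (110.15 - 97.9)/(3*1.2233285) = 3.3379
Cpk = min(Cpu, Cpl) = 3.1472

3.1472


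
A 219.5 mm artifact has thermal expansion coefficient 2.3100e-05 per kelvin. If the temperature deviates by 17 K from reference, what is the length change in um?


dL = L * alpha * dT
= 219.5 * 2.3100e-05 * 17
= 0.0861976 mm
dL_um = 0.0861976 * 1000 = 86.1976 um

86.1976


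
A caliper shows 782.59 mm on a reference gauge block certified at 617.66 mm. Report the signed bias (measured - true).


Systematic error = measured - true
= 782.59 - 617.66
= 164.9300

164.9300


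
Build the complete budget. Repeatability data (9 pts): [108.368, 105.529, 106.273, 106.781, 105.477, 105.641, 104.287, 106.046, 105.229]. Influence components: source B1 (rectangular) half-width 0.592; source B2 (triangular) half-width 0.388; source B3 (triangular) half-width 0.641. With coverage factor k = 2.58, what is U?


mean = (108.368 + 105.529 + 106.273 + 106.781 + 105.477 + 105.641 + 104.287 + 106.046 + 105.229) / 9 = 105.959
s = sqrt(sum((x - mean)^2)/(n-1)) = 1.1419261
u_A = s / sqrt(n) = 1.1419261 / sqrt(9) = 0.38064203
u_B1 = 0.592 / sqrt(3) = 0.34179136
u_B2 = 0.388 / sqrt(6) = 0.15840034
u_B3 = 0.641 / sqrt(6) = 0.26168715
uc = sqrt(0.38064203^2 + 0.34179136^2 + 0.15840034^2 + 0.26168715^2) = 0.59605413
U = k * uc = 2.58 * 0.59605413
U = 1.5378

1.5378


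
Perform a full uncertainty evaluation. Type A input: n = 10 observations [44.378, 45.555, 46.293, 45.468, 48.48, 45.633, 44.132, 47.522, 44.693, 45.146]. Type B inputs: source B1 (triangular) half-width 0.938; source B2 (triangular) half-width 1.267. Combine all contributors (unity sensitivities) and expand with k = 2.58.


mean = (44.378 + 45.555 + 46.293 + 45.468 + 48.48 + 45.633 + 44.132 + 47.522 + 44.693 + 45.146) / 10 = 45.73
s = sqrt(sum((x - mean)^2)/(n-1)) = 1.3742612
u_A = s / sqrt(n) = 1.3742612 / sqrt(10) = 0.43457955
u_B1 = 0.938 / sqrt(6) = 0.3829369
u_B2 = 1.267 / sqrt(6) = 0.51725058
uc = sqrt(0.43457955^2 + 0.3829369^2 + 0.51725058^2) = 0.77656179
U = k * uc = 2.58 * 0.77656179
U = 2.0035

2.0035


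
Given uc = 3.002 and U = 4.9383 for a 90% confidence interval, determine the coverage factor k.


k = U / uc
k = 4.9383 / 3.002
k = 1.645

1.645


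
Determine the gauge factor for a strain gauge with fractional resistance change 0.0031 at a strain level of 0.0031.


GF = (dR/R) / epsilon
= 0.0031 / 0.0031
= 1.0000

1.0000


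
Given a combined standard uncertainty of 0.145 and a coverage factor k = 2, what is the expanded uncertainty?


U = k * uc
U = 2 * 0.145
U = 0.2900

0.2900


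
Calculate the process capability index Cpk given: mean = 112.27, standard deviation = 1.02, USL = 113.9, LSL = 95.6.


Cpu = (USL - mean) / (3*sigma) = (113.9 - 112.27) / (3*1.02) = 0.5327
Cpl = (mean - LSL) / (3*sigma) = (112.27 - 95.6) / (3*1.02) = 5.4477
Cpk = min(Cpu, Cpl) = 0.5327

0.5327


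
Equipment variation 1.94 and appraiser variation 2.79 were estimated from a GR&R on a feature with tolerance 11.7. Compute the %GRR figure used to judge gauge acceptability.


GRR = sqrt(EV^2 + AV^2) = sqrt(1.94^2 + 2.79^2) = 3.3981907
%GRR = GRR / tol * 100 = 3.3981907 / 11.7 * 100
%GRR = 29.0444

29.0444


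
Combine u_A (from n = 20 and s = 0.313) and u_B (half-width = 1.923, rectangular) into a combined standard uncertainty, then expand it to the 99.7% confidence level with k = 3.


u_A = s / sqrt(n) = 0.313 / sqrt(20) = 0.069988928
u_B = half_width / sqrt(3) = 1.923 / sqrt(3) = 1.1102446
uc = sqrt(u_A^2 + u_B^2) = sqrt(0.069988928^2 + 1.1102446^2) = 1.1124484
U = k * uc = 3 * 1.1124484
U = 3.3373

3.3373


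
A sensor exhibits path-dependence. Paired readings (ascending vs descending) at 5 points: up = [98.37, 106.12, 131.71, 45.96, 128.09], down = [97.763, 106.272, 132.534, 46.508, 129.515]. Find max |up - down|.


|98.37 - 97.763| = 0.6070
|106.12 - 106.272| = 0.1520
|131.71 - 132.534| = 0.8240
|45.96 - 46.508| = 0.5480
|128.09 - 129.515| = 1.4250
hysteresis = max(diffs) = 1.4250

1.4250


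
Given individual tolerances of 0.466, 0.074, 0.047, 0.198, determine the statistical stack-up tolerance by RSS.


RSS = sqrt(0.466^2 + 0.074^2 + 0.047^2 + 0.198^2)
= sqrt(0.264045)
= 0.5139

0.5139


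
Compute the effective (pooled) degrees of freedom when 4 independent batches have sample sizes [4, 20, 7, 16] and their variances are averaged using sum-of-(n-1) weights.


nu = sum_i (n_i - 1)
nu = ((4 - 1) + (20 - 1) + (7 - 1) + (16 - 1))
nu = 3 + 19 + 6 + 15
nu = 43

43


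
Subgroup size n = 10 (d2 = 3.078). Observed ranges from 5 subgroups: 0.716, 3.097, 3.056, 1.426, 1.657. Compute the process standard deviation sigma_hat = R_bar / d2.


R_bar = (0.716 + 3.097 + 3.056 + 1.426 + 1.657) / 5
R_bar = 9.952 / 5 = 1.9904
sigma_hat = R_bar / d2 = 1.9904 / 3.078 = 0.6467

0.6467


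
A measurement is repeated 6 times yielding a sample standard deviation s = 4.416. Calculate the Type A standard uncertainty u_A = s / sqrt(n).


u_A = s / sqrt(n)
u_A = 4.416 / sqrt(6)
u_A = 4.416 / 2.4494897
u_A = 1.8028

1.8028


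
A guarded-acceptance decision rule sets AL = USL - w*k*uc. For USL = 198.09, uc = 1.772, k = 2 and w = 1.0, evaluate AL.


U = k * uc = 2 * 1.772 = 3.544
guard band g = w * U = 1.0 * 3.544 = 3.544
AL = USL - g = 198.09 - 3.544
AL = 194.5460

194.5460


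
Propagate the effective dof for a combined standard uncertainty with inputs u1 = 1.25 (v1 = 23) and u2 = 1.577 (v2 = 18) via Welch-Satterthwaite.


uc = sqrt(u1^2 + u2^2) = sqrt(1.25^2 + 1.577^2) = 2.0123193
v_eff = uc^4 / (u1^4/v1 + u2^4/v2)
= 2.0123193^4 / (1.25^4/23 + 1.577^4/18)
= 16.397875 / 0.44974898
v_eff = 36.4601

36.4601


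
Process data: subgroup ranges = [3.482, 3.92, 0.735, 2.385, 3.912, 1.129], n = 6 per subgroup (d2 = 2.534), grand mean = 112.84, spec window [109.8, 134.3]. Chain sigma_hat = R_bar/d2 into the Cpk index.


R_bar = (3.482 + 3.92 + 0.735 + 2.385 + 3.912 + 1.129) / 6 = 2.5938333
sigma = R_bar / d2 = 2.5938333 / 2.534 = 1.0236122
Cp = (USL - LSL)/(6*sigma) = (134.3 - 109.8)/(6*1.0236122) = 3.9891
Cpu = (134.3 - 112.84)/(3*1.0236122) = 6.9883
Cpl = (112.84 - 109.8)/(3*1.0236122) = 0.9900
Cpk = min(Cpu, Cpl) = 0.9900

0.9900


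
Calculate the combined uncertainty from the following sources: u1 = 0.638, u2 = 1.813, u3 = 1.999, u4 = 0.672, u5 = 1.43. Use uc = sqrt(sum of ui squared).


uc = sqrt(0.638^2 + 1.813^2 + 1.999^2 + 0.672^2 + 1.43^2)
uc = sqrt(10.186498)
uc = 3.1916

3.1916


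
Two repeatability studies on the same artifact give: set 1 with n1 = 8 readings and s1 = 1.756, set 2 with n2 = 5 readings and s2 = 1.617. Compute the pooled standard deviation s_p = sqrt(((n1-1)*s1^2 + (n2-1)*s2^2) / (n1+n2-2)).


s_p = sqrt(((n1-1)*s1^2 + (n2-1)*s2^2) / (n1+n2-2))
numerator = (8-1)*1.756^2 + (5-1)*1.617^2 = 21.584752 + 10.458756 = 32.043508
denominator = 8 + 5 - 2 = 11
s_p^2 = 32.043508 / 11 = 2.9130462
s_p = sqrt(2.9130462) = 1.7068

1.7068


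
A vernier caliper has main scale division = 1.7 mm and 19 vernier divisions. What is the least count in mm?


LC = MSD / n_div
= 1.7 / 19
= 0.0895

0.0895


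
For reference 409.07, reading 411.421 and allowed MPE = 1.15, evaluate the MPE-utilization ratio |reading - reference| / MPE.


e = indication - reference = 411.421 - 409.07 = 2.3510
|e| = 2.3510
ratio = |e| / MPE = 2.3510 / 1.15
ratio = 2.0443

2.0443


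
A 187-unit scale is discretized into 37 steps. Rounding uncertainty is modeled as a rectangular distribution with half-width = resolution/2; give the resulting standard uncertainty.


resolution = range / divisions
resolution = 187 / 37 = 5.0540541
u_res = resolution / (2*sqrt(3))
u_res = 5.0540541 / 3.4641016
u_res = 1.4590

1.4590


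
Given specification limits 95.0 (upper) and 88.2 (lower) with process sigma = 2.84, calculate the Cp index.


Cp = (USL - LSL) / (6 * sigma)
= (95.0 - 88.2) / (6 * 2.84)
= 6.8000 / 17.0400
= 0.3991

0.3991


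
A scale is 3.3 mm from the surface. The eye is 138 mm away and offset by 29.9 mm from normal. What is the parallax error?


error = h * offset / d
= 3.3 * 29.9 / 138
= 0.7150

0.7150


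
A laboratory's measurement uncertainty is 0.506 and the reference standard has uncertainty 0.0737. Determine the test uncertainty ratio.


TUR = u_lab / u_ref
= 0.506 / 0.0737
= 6.8657

6.8657


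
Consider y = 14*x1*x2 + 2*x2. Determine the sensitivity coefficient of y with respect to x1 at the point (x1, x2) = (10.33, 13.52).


y = 14*x1*x2 + 2*x2
dy/dx1 = 14*x2
Evaluate at x2 = 13.52: c1 = 14 * 13.52
c1 = 189.2800

189.2800


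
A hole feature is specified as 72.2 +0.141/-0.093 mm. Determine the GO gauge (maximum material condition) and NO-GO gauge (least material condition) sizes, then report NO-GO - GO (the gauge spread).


GO = nominal - lower_tol (smallest hole = maximum material condition)
GO = 72.2 - 0.093 = 72.107
NO-GO = nominal + upper_tol (largest hole = least material condition)
NO-GO = 72.2 + 0.141 = 72.341
spread = NO-GO - GO = 72.341 - 72.107 = 0.2340

0.2340


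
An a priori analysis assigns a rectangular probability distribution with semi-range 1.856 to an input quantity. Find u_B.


u_B = half_width / sqrt(3)
u_B = 1.856 / 1.7320508
u_B = 1.0716

1.0716


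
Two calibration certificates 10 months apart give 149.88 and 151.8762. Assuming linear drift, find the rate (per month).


rate = (v2 - v1) / months
= (151.8762 - 149.88) / 10
= 1.9962 / 10
= 0.1996

0.1996


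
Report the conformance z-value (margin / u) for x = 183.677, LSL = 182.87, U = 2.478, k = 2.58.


u = U / k = 2.478 / 2.58 = 0.96046512
margin = |LSL - x| = |182.87 - 183.677| = 0.807
z = margin / u = 0.807 / 0.96046512
z = 0.8402

0.8402


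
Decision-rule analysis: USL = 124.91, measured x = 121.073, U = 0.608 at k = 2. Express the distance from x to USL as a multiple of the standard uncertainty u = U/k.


u = U / k = 0.608 / 2 = 0.304
margin = |USL - x| = |124.91 - 121.073| = 3.837
z = margin / u = 3.837 / 0.304
z = 12.6217

12.6217


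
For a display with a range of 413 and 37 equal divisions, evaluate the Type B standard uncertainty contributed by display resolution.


resolution = range / divisions
resolution = 413 / 37 = 11.162162
u_res = resolution / (2*sqrt(3))
u_res = 11.162162 / 3.4641016
u_res = 3.2222

3.2222


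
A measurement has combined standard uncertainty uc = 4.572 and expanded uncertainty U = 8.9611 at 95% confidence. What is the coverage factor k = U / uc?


k = U / uc
k = 8.9611 / 4.572
k = 1.96

1.96


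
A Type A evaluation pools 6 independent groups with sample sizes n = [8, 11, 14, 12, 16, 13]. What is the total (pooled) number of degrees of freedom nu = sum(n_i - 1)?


nu = sum_i (n_i - 1)
nu = ((8 - 1) + (11 - 1) + (14 - 1) + (12 - 1) + (16 - 1) + (13 - 1))
nu = 7 + 10 + 13 + 11 + 15 + 12
nu = 68

68


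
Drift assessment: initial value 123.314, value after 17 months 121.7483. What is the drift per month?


rate = (v2 - v1) / months
= (121.7483 - 123.314) / 17
= -1.5657 / 17
= -0.0921

-0.0921


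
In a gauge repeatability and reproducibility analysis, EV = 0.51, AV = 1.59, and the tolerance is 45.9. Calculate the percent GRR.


GRR = sqrt(EV^2 + AV^2) = sqrt(0.51^2 + 1.59^2) = 1.6697904
%GRR = GRR / tol * 100 = 1.6697904 / 45.9 * 100
%GRR = 3.6379

3.6379


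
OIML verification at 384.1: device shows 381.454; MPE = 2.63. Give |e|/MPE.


e = indication - reference = 381.454 - 384.1 = -2.6460
|e| = 2.6460
ratio = |e| / MPE = 2.6460 / 2.63
ratio = 1.0061

1.0061


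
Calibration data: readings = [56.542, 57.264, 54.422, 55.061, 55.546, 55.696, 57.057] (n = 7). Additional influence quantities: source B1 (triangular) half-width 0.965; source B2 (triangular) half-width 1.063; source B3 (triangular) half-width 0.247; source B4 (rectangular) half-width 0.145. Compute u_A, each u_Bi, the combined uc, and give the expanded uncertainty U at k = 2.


mean = (56.542 + 57.264 + 54.422 + 55.061 + 55.546 + 55.696 + 57.057) / 7 = 55.94114286
s = sqrt(sum((x - mean)^2)/(n-1)) = 1.0531537
u_A = s / sqrt(n) = 1.0531537 / sqrt(7) = 0.39805468
u_B1 = 0.965 / sqrt(6) = 0.3939596
u_B2 = 1.063 / sqrt(6) = 0.43396793
u_B3 = 0.247 / sqrt(6) = 0.10083733
u_B4 = 0.145 / sqrt(3) = 0.083715789
uc = sqrt(0.39805468^2 + 0.3939596^2 + 0.43396793^2 + 0.10083733^2 + 0.083715789^2) = 0.72052506
U = k * uc = 2 * 0.72052506
U = 1.4411

1.4411


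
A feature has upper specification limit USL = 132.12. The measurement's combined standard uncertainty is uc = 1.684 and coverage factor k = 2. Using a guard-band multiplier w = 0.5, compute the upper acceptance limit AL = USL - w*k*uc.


U = k * uc = 2 * 1.684 = 3.368
guard band g = w * U = 0.5 * 3.368 = 1.684
AL = USL - g = 132.12 - 1.684
AL = 130.4360

130.4360


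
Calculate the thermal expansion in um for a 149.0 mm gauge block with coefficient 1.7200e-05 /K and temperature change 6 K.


dL = L * alpha * dT
= 149.0 * 1.7200e-05 * 6
= 0.0153768 mm
dL_um = 0.0153768 * 1000 = 15.3768 um

15.3768


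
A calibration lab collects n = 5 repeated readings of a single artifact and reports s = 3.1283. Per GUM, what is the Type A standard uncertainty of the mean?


u_A = s / sqrt(n)
u_A = 3.1283 / sqrt(5)
u_A = 3.1283 / 2.236068
u_A = 1.3990

1.3990


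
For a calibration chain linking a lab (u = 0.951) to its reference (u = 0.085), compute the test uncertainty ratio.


TUR = u_lab / u_ref
= 0.951 / 0.085
= 11.1882

11.1882


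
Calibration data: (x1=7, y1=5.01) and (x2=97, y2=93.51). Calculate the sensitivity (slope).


slope = (y2 - y1) / (x2 - x1)
= (93.51 - 5.01) / (97 - 7)
= 88.5000 / 90
= 0.9833

0.9833


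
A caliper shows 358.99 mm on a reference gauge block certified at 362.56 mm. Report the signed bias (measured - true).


Systematic error = measured - true
= 358.99 - 362.56
= -3.5700

-3.5700


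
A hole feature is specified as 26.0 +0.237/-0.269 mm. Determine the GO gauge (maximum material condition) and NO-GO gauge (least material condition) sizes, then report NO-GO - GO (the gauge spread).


GO = nominal - lower_tol (smallest hole = maximum material condition)
GO = 26.0 - 0.269 = 25.731
NO-GO = nominal + upper_tol (largest hole = least material condition)
NO-GO = 26.0 + 0.237 = 26.237
spread = NO-GO - GO = 26.237 - 25.731 = 0.5060

0.5060


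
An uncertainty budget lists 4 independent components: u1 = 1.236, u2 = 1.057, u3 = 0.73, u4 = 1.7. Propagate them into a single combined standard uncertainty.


uc = sqrt(1.236^2 + 1.057^2 + 0.73^2 + 1.7^2)
uc = sqrt(6.067845)
uc = 2.4633

2.4633


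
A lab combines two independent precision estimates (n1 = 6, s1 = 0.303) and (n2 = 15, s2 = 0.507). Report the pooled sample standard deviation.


s_p = sqrt(((n1-1)*s1^2 + (n2-1)*s2^2) / (n1+n2-2))
numerator = (6-1)*0.303^2 + (15-1)*0.507^2 = 0.459045 + 3.598686 = 4.057731
denominator = 6 + 15 - 2 = 19
s_p^2 = 4.057731 / 19 = 0.21356479
s_p = sqrt(0.21356479) = 0.4621

0.4621


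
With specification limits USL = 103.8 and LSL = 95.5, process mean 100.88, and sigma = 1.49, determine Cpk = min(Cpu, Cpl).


Cpu = (USL - mean) / (3*sigma) = (103.8 - 100.88) / (3*1.49) = 0.6532
Cpl = (mean - LSL) / (3*sigma) = (100.88 - 95.5) / (3*1.49) = 1.2036
Cpk = min(Cpu, Cpl) = 0.6532

0.6532


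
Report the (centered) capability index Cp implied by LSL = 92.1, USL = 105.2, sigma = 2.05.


Cp = (USL - LSL) / (6 * sigma)
= (105.2 - 92.1) / (6 * 2.05)
= 13.1000 / 12.3000
= 1.0650

1.0650


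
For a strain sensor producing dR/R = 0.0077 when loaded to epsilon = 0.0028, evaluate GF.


GF = (dR/R) / epsilon
= 0.0077 / 0.0028
= 2.7500

2.7500


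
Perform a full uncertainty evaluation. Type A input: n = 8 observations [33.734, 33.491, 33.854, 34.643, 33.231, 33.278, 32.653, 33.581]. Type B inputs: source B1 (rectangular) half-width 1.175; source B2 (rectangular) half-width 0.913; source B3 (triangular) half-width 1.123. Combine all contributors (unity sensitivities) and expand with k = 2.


mean = (33.734 + 33.491 + 33.854 + 34.643 + 33.231 + 33.278 + 32.653 + 33.581) / 8 = 33.558125
s = sqrt(sum((x - mean)^2)/(n-1)) = 0.57385773
u_A = s / sqrt(n) = 0.57385773 / sqrt(8) = 0.20288935
u_B1 = 1.175 / sqrt(3) = 0.67838657
u_B2 = 0.913 / sqrt(3) = 0.5271208
u_B3 = 1.123 / sqrt(6) = 0.45846283
uc = sqrt(0.20288935^2 + 0.67838657^2 + 0.5271208^2 + 0.45846283^2) = 0.99469439
U = k * uc = 2 * 0.99469439
U = 1.9894

1.9894


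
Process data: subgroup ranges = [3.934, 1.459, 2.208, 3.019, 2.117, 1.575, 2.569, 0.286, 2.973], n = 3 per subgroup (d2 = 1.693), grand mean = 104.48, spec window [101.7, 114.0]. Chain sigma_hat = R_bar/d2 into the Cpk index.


R_bar = (3.934 + 1.459 + 2.208 + 3.019 + 2.117 + 1.575 + 2.569 + 0.286 + 2.973) / 9 = 2.2377778
sigma = R_bar / d2 = 2.2377778 / 1.693 = 1.3217825
Cp = (USL - LSL)/(6*sigma) = (114.0 - 101.7)/(6*1.3217825) = 1.5509
Cpu = (114.0 - 104.48)/(3*1.3217825) = 2.4008
Cpl = (104.48 - 101.7)/(3*1.3217825) = 0.7011
Cpk = min(Cpu, Cpl) = 0.7011

0.7011


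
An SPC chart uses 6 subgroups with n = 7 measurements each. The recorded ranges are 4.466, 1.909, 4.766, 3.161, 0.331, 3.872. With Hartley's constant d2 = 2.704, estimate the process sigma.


R_bar = (4.466 + 1.909 + 4.766 + 3.161 + 0.331 + 3.872) / 6
R_bar = 18.505 / 6 = 3.0841667
sigma_hat = R_bar / d2 = 3.0841667 / 2.704 = 1.1406

1.1406


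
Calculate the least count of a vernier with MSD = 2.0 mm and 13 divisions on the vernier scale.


LC = MSD / n_div
= 2.0 / 13
= 0.1538

0.1538


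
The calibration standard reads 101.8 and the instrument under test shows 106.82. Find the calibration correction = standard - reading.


Correction = standard - reading
= 101.8 - 106.82
= -5.0200

-5.0200


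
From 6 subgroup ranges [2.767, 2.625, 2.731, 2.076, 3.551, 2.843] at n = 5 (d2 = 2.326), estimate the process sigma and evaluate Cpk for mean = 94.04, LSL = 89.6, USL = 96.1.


R_bar = (2.767 + 2.625 + 2.731 + 2.076 + 3.551 + 2.843) / 6 = 2.7655
sigma = R_bar / d2 = 2.7655 / 2.326 = 1.188951
Cp = (USL - LSL)/(6*sigma) = (96.1 - 89.6)/(6*1.188951) = 0.9112
Cpu = (96.1 - 94.04)/(3*1.188951) = 0.5775
Cpl = (94.04 - 89.6)/(3*1.188951) = 1.2448
Cpk = min(Cpu, Cpl) = 0.5775

0.5775


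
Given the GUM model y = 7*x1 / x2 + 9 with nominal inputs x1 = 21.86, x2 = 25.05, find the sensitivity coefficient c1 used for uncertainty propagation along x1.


y = 7*x1 / x2 + 9
dy/dx1 = 7/x2
Evaluate at x2 = 25.05: c1 = 7 / 25.05
c1 = 0.2794

0.2794


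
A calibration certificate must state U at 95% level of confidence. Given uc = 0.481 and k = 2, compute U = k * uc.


U = k * uc
U = 2 * 0.481
U = 0.9620

0.9620


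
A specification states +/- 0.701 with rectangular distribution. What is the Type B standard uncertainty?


u_B = half_width / sqrt(3)
u_B = 0.701 / 1.7320508
u_B = 0.4047

0.4047


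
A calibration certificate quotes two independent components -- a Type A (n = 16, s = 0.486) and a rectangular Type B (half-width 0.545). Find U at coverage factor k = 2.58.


u_A = s / sqrt(n) = 0.486 / sqrt(16) = 0.1215
u_B = half_width / sqrt(3) = 0.545 / sqrt(3) = 0.3146559
uc = sqrt(u_A^2 + u_B^2) = sqrt(0.1215^2 + 0.3146559^2) = 0.33729896
U = k * uc = 2.58 * 0.33729896
U = 0.8702

0.8702


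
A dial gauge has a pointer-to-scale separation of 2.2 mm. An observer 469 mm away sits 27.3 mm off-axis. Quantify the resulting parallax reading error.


error = h * offset / d
= 2.2 * 27.3 / 469
= 0.1281

0.1281


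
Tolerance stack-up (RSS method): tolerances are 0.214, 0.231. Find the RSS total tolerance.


RSS = sqrt(0.214^2 + 0.231^2)
= sqrt(0.099157)
= 0.3149

0.3149


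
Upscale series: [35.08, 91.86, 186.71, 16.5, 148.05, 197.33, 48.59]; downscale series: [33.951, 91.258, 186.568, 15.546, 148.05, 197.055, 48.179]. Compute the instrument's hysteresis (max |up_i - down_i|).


|35.08 - 33.951| = 1.1290
|91.86 - 91.258| = 0.6020
|186.71 - 186.568| = 0.1420
|16.5 - 15.546| = 0.9540
|148.05 - 148.05| = 0
|197.33 - 197.055| = 0.2750
|48.59 - 48.179| = 0.4110
hysteresis = max(diffs) = 1.1290

1.1290


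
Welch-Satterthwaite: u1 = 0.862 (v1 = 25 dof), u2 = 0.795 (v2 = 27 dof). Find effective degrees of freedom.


uc = sqrt(u1^2 + u2^2) = sqrt(0.862^2 + 0.795^2) = 1.1726334
v_eff = uc^4 / (u1^4/v1 + u2^4/v2)
= 1.1726334^4 / (0.862^4/25 + 0.795^4/27)
= 1.890815 / 0.036879227
v_eff = 51.2705

51.2705


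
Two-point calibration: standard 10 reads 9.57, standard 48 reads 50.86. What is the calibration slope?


slope = (y2 - y1) / (x2 - x1)
= (50.86 - 9.57) / (48 - 10)
= 41.2900 / 38
= 1.0866

1.0866


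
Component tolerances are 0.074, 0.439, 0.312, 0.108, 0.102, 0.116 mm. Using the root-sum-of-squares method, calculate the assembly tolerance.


RSS = sqrt(0.074^2 + 0.439^2 + 0.312^2 + 0.108^2 + 0.102^2 + 0.116^2)
= sqrt(0.331065)
= 0.5754

0.5754


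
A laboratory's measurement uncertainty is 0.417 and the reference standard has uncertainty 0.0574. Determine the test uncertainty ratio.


TUR = u_lab / u_ref
= 0.417 / 0.0574
= 7.2648

7.2648


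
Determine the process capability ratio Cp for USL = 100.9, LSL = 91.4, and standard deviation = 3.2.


Cp = (USL - LSL) / (6 * sigma)
= (100.9 - 91.4) / (6 * 3.2)
= 9.5000 / 19.2000
= 0.4948

0.4948


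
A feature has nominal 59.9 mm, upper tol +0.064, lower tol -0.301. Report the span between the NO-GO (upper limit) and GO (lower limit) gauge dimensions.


GO = nominal - lower_tol (smallest hole = maximum material condition)
GO = 59.9 - 0.301 = 59.599
NO-GO = nominal + upper_tol (largest hole = least material condition)
NO-GO = 59.9 + 0.064 = 59.964
spread = NO-GO - GO = 59.964 - 59.599 = 0.3650

0.3650


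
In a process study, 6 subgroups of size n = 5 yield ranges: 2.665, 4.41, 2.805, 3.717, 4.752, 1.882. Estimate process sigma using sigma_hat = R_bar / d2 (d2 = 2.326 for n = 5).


R_bar = (2.665 + 4.41 + 2.805 + 3.717 + 4.752 + 1.882) / 6
R_bar = 20.231 / 6 = 3.3718333
sigma_hat = R_bar / d2 = 3.3718333 / 2.326 = 1.4496

1.4496


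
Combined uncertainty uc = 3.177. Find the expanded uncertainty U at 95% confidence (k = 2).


U = k * uc
U = 2 * 3.177
U = 6.3540

6.3540


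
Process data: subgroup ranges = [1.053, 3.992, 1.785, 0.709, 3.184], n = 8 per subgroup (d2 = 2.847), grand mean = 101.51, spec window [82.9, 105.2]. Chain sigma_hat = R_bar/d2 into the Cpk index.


R_bar = (1.053 + 3.992 + 1.785 + 0.709 + 3.184) / 5 = 2.1446
sigma = R_bar / d2 = 2.1446 / 2.847 = 0.75328416
Cp = (USL - LSL)/(6*sigma) = (105.2 - 82.9)/(6*0.75328416) = 4.9340
Cpu = (105.2 - 101.51)/(3*0.75328416) = 1.6328
Cpl = (101.51 - 82.9)/(3*0.75328416) = 8.2351
Cpk = min(Cpu, Cpl) = 1.6328

1.6328


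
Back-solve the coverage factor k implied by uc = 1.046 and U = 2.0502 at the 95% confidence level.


k = U / uc
k = 2.0502 / 1.046
k = 1.96

1.96


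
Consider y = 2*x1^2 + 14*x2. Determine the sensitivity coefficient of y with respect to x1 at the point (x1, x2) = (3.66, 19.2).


y = 2*x1^2 + 14*x2
dy/dx1 = 2*2*x1
Evaluate at x1 = 3.66: c1 = 4 * 3.66
c1 = 14.6400

14.6400


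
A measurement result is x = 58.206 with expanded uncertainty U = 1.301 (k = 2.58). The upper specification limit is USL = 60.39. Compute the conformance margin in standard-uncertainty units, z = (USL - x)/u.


u = U / k = 1.301 / 2.58 = 0.50426357
margin = |USL - x| = |60.39 - 58.206| = 2.184
z = margin / u = 2.184 / 0.50426357
z = 4.3311

4.3311


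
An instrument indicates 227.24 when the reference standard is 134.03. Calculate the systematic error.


Systematic error = measured - true
= 227.24 - 134.03
= 93.2100

93.2100


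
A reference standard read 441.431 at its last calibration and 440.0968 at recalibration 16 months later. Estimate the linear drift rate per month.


rate = (v2 - v1) / months
= (440.0968 - 441.431) / 16
= -1.3342 / 16
= -0.0834

-0.0834


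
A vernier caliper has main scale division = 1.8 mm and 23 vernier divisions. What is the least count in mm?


LC = MSD / n_div
= 1.8 / 23
= 0.0783

0.0783


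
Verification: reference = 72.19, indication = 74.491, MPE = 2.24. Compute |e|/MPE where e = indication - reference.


e = indication - reference = 74.491 - 72.19 = 2.3010
|e| = 2.3010
ratio = |e| / MPE = 2.3010 / 2.24
ratio = 1.0272

1.0272


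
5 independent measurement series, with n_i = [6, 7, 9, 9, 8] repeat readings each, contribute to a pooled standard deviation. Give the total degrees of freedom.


nu = sum_i (n_i - 1)
nu = ((6 - 1) + (7 - 1) + (9 - 1) + (9 - 1) + (8 - 1))
nu = 5 + 6 + 8 + 8 + 7
nu = 34

34


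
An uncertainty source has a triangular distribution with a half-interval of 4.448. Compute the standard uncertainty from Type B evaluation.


u_B = half_width / sqrt(6)
u_B = 4.448 / 2.4494897
u_B = 1.8159

1.8159


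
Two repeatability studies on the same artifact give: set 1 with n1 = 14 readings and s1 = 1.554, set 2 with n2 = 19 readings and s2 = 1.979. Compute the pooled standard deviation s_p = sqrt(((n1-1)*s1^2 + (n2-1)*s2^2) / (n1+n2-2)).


s_p = sqrt(((n1-1)*s1^2 + (n2-1)*s2^2) / (n1+n2-2))
numerator = (14-1)*1.554^2 + (19-1)*1.979^2 = 31.393908 + 70.495938 = 101.88985
denominator = 14 + 19 - 2 = 31
s_p^2 = 101.88985 / 31 = 3.2867694
s_p = sqrt(3.2867694) = 1.8129

1.8129


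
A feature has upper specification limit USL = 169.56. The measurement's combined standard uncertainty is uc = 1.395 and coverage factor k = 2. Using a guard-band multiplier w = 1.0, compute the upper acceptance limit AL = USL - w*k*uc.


U = k * uc = 2 * 1.395 = 2.79
guard band g = w * U = 1.0 * 2.79 = 2.79
AL = USL - g = 169.56 - 2.79
AL = 166.7700

166.7700


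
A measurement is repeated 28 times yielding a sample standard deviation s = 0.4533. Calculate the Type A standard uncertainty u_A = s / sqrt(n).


u_A = s / sqrt(n)
u_A = 0.4533 / sqrt(28)
u_A = 0.4533 / 5.2915026
u_A = 0.0857

0.0857


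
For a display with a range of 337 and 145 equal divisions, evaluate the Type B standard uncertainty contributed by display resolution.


resolution = range / divisions
resolution = 337 / 145 = 2.3241379
u_res = resolution / (2*sqrt(3))
u_res = 2.3241379 / 3.4641016
u_res = 0.6709

0.6709
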